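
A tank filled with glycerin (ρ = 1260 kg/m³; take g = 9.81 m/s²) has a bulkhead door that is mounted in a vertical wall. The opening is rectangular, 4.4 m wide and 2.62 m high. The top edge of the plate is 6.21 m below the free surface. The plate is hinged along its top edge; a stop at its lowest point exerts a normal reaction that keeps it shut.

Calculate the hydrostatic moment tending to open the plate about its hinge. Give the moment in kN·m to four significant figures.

M ≈ 1485 kN·m

γ = ρg = 1260 × 9.81 / 1000 = 12.3606 kN/m³.
The centroid lies 2.62/2 = 1.31 m below the top edge, so the centroid depth is h_c = 6.21 + 1.31 = 7.52 m.
A = 4.4 × 2.62 = 11.528 m².
Resultant F = γ·h_c·A = 12.3606 × 7.52 × 11.528 = 1071.55 kN.
I_c = b·h³/12 = 4.4 × 2.62³/12 = 6.5944 m⁴.
Centre of pressure: y_p = y_c + I_c/(y_c·A) = 7.52 + 6.5944/(7.52 × 11.528) = 7.52 + 0.0760683 = 7.59607 m along the plane.
The resultant acts 1.31 + 0.0760683 = 1.38607 m (along the plate) below the hinge at the top edge, so the moment about the hinge is M = F × 1.38607 = 1071.55 × 1.38607 = 1485.24 kN·m.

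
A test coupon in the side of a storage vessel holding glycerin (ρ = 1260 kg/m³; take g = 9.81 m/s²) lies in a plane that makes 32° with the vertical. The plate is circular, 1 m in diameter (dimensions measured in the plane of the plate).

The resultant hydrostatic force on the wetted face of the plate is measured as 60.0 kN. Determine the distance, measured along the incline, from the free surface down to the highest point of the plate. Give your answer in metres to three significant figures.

y_top ≈ 6.79 m

γ = ρg = 1260 × 9.81 / 1000 = 12.3606 kN/m³.
A = π(0.5)² = 0.785398 m².
From F = γ·h_c·A, the centroid depth is h_c = 60.0/(12.3606 × 0.785398) = 6.18048 m.
The plate makes 32° with the vertical, i.e. θ = 90° − 32° = 58° to the horizontal. Measuring y along the incline from the free-surface line, vertical depth h = y·sinθ with sinθ = 0.848048.
Along the incline, y_c = h_c/sinθ = 6.18048/0.848048 = 7.28789 m.
The centroid is at the centre, 0.5 m below the top of the plate, so the highest point sits at y_top = 7.28789 − 0.5 = 6.78789 m along the incline.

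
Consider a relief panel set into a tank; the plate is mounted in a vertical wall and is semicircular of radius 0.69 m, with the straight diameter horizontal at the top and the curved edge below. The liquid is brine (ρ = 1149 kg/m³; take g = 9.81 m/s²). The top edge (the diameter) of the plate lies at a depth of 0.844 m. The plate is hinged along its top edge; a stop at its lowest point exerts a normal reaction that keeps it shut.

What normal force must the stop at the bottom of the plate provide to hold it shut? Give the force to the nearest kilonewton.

P ≈ 4 kN

γ = ρg = 1149 × 9.81 / 1000 = 11.27169 kN/m³.
The centroid of a semicircle lies 4r/(3π) = 0.292845 m from the diameter, here below the top edge, so the centroid depth is h_c = 0.844 + 0.292845 = 1.13685 m.
A = πr²/2 = π × 0.69²/2 = 0.747856 m².
Resultant F = γ·h_c·A = 11.27169 × 1.13685 × 0.747856 = 9.58319 kN.
I_c = (π/8 − 8/(9π))·r⁴ = 0.109757 × 0.69⁴ = 0.0248788 m⁴.
Centre of pressure: y_p = y_c + I_c/(y_c·A) = 1.13685 + 0.0248788/(1.13685 × 0.747856) = 1.13685 + 0.0292623 = 1.16611 m along the plane.
The resultant acts 0.292845 + 0.0292623 = 0.322107 m (along the plate) below the hinge at the top edge, so the moment about the hinge is M = F × 0.322107 = 9.58319 × 0.322107 = 3.08681 kN·m.
A normal force at the bottom, 0.69 m from the hinge, must supply this moment: P = 3.08681/0.69 = 4.47364 kN.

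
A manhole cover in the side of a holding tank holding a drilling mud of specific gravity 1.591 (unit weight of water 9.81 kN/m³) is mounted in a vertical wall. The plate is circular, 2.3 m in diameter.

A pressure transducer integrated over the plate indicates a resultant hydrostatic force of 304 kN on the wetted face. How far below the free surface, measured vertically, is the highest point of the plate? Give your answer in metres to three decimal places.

d_top ≈ 3.538 m

γ = 1.591 × 9.81 = 15.60771 kN/m³.
A = π(1.15)² = 4.15476 m².
From F = γ·h_c·A, the centroid depth is h_c = 304/(15.60771 × 4.15476) = 4.68801 m.
The centroid is at the centre, 1.15 m below the top of the plate, so the highest point sits at h_top = 4.68801 − 1.15 = 3.53801 m below the surface.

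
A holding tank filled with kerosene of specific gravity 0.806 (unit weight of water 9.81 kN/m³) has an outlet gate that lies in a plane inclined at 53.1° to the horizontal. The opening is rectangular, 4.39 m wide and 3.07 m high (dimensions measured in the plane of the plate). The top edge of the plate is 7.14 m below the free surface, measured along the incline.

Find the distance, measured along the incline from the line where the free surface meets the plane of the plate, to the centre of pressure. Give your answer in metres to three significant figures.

γ = 0.806 × 9.81 = 7.90686 kN/m³.
Let θ = 53.1° be the plate's angle to the horizontal; measure y along the incline from where the plane meets the free surface. Vertical depth h = y·sinθ with sinθ = 0.799685.
The centroid lies 3.07/2 = 1.535 m below the top edge, so y_c = 7.14 + 1.535 = 8.675 m and h_c = 8.675 × 0.799685 = 6.93727 m.
A = 4.39 × 3.07 = 13.4773 m².
Resultant F = γ·h_c·A = 7.90686 × 6.93727 × 13.4773 = 739.257 kN.
I_c = b·h³/12 = 4.39 × 3.07³/12 = 10.5852 m⁴.
Centre of pressure: y_p = y_c + I_c/(y_c·A) = 8.675 + 10.5852/(8.675 × 13.4773) = 8.675 + 0.0905371 = 8.76554 m along the plane.

y_p = 8.77 m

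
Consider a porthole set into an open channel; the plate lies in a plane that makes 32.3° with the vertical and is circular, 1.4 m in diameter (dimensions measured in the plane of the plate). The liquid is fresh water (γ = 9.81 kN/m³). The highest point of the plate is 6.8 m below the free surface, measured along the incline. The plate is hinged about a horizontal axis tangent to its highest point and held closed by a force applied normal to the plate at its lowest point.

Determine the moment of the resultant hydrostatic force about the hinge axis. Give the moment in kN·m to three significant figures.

M ≈ 68.6 kN·m

γ = 9.81 kN/m³.
The plate makes 32.3° with the vertical, i.e. θ = 90° − 32.3° = 57.7° to the horizontal. Measuring y along the incline from the free-surface line, vertical depth h = y·sinθ with sinθ = 0.845262.
The centroid is at the centre, 0.7 m below the top of the plate, so y_c = 6.8 + 0.7 = 7.5 m and h_c = 7.5 × 0.845262 = 6.33946 m.
A = π(0.7)² = 1.53938 m².
Resultant F = γ·h_c·A = 9.81 × 6.33946 × 1.53938 = 95.7342 kN.
I_c = πr⁴/4 = π × 0.7⁴/4 = 0.188574 m⁴.
Centre of pressure: y_p = y_c + I_c/(y_c·A) = 7.5 + 0.188574/(7.5 × 1.53938) = 7.5 + 0.0163333 = 7.51633 m along the plane.
The resultant acts 0.7 + 0.0163333 = 0.716333 m (along the plate) below the hinge at the top edge, so the moment about the hinge is M = F × 0.716333 = 95.7342 × 0.716333 = 68.5776 kN·m.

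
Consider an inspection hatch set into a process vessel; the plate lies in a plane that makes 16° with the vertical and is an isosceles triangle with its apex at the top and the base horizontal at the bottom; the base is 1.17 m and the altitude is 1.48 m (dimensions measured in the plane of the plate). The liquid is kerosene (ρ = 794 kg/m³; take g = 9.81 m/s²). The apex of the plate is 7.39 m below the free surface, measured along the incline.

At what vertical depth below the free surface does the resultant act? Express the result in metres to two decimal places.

γ = ρg = 794 × 9.81 / 1000 = 7.78914 kN/m³.
The plate makes 16° with the vertical, i.e. θ = 90° − 16° = 74° to the horizontal. Measuring y along the incline from the free-surface line, vertical depth h = y·sinθ with sinθ = 0.961262.
With the apex up, the centroid sits 2h/3 = 2 × 1.48/3 = 0.986667 m below the apex, so y_c = 7.39 + 0.986667 = 8.37667 m and h_c = 8.37667 × 0.961262 = 8.05217 m.
A = ½ × 1.17 × 1.48 = 0.8658 m².
Resultant F = γ·h_c·A = 7.78914 × 8.05217 × 0.8658 = 54.3025 kN.
I_c = b·h³/36 = 1.17 × 1.48³/36 = 0.105358 m⁴.
Centre of pressure: y_p = y_c + I_c/(y_c·A) = 8.37667 + 0.105358/(8.37667 × 0.8658) = 8.37667 + 0.0145271 = 8.3912 m along the plane.
Vertically, h_p = y_p·sinθ = 8.3912 × 0.961262 = 8.06614 m.

h_p = 8.07 m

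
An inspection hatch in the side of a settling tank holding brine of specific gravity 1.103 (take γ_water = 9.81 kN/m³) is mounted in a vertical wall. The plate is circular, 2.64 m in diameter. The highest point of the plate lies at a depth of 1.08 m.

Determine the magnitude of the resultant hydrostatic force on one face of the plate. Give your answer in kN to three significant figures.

γ = 1.103 × 9.81 = 10.82043 kN/m³.
The centroid is at the centre, 1.32 m below the top of the plate, so the centroid depth is h_c = 1.08 + 1.32 = 2.4 m.
A = π(1.32)² = 5.47391 m².
Resultant F = γ·h_c·A = 10.82043 × 2.4 × 5.47391 = 142.152 kN.

F ≈ 142 kN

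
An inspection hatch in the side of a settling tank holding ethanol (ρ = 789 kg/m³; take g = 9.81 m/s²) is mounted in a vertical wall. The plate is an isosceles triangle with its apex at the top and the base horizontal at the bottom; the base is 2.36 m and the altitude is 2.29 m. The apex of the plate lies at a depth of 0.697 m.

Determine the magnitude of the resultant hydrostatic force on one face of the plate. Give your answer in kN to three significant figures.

F ≈ 46.5 kN

γ = ρg = 789 × 9.81 / 1000 = 7.74009 kN/m³.
With the apex up, the centroid sits 2h/3 = 2 × 2.29/3 = 1.52667 m below the apex, so the centroid depth is h_c = 0.697 + 1.52667 = 2.22367 m.
A = ½ × 2.36 × 2.29 = 2.7022 m².
Resultant F = γ·h_c·A = 7.74009 × 2.22367 × 2.7022 = 46.5087 kN.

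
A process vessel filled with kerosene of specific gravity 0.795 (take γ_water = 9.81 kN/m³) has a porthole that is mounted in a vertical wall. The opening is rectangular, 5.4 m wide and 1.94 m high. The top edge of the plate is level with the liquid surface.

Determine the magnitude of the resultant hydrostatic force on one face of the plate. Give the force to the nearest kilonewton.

F ≈ 79 kN

γ = 0.795 × 9.81 = 7.79895 kN/m³.
The centroid lies 1.94/2 = 0.97 m below the top edge, so the centroid depth is h_c = 0.97 m.
A = 5.4 × 1.94 = 10.476 m².
Resultant F = γ·h_c·A = 7.79895 × 0.97 × 10.476 = 79.2507 kN.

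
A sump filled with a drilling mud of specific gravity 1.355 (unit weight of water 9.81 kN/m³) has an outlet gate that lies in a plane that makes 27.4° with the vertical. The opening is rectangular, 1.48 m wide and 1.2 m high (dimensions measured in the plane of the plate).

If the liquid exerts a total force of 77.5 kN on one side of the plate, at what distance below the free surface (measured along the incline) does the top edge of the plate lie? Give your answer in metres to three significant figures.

y_top ≈ 3.10 m

γ = 1.355 × 9.81 = 13.29255 kN/m³.
A = 1.48 × 1.2 = 1.776 m².
From F = γ·h_c·A, the centroid depth is h_c = 77.5/(13.29255 × 1.776) = 3.28285 m.
The plate makes 27.4° with the vertical, i.e. θ = 90° − 27.4° = 62.6° to the horizontal. Measuring y along the incline from the free-surface line, vertical depth h = y·sinθ with sinθ = 0.887815.
Along the incline, y_c = h_c/sinθ = 3.28285/0.887815 = 3.69767 m.
The centroid lies 1.2/2 = 0.6 m below the top edge, so the top edge sits at y_top = 3.69767 − 0.6 = 3.09767 m along the incline.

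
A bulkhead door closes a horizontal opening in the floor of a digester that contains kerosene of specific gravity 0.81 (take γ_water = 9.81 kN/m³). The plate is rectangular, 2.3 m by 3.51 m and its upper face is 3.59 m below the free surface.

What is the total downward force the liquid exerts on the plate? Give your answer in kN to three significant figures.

F ≈ 230 kN

γ = 0.81 × 9.81 = 7.9461 kN/m³.
The plate is horizontal, so pressure is uniform at p = γ·h = 7.9461 × 3.59 = 28.5265 kN/m².
A = 2.3 × 3.51 = 8.073 m².
F = p·A = 28.5265 × 8.073 = 230.294 kN.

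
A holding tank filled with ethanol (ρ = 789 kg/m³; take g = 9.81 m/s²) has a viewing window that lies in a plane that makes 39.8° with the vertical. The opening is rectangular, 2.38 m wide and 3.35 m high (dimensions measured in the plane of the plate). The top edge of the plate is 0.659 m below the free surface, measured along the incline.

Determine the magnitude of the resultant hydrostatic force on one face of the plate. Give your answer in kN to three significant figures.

F ≈ 111 kN

γ = ρg = 789 × 9.81 / 1000 = 7.74009 kN/m³.
The plate makes 39.8° with the vertical, i.e. θ = 90° − 39.8° = 50.2° to the horizontal. Measuring y along the incline from the free-surface line, vertical depth h = y·sinθ with sinθ = 0.768284.
The centroid lies 3.35/2 = 1.675 m below the top edge, so y_c = 0.659 + 1.675 = 2.334 m and h_c = 2.334 × 0.768284 = 1.79317 m.
A = 2.38 × 3.35 = 7.973 m².
Resultant F = γ·h_c·A = 7.74009 × 1.79317 × 7.973 = 110.66 kN.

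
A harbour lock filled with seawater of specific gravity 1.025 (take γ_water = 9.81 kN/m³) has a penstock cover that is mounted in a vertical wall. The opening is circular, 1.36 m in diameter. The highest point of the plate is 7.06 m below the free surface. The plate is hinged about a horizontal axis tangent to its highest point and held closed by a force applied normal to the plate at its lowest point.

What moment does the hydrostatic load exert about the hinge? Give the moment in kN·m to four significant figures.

γ = 1.025 × 9.81 = 10.05525 kN/m³.
The centroid is at the centre, 0.68 m below the top of the plate, so the centroid depth is h_c = 7.06 + 0.68 = 7.74 m.
A = π(0.68)² = 1.45267 m².
Resultant F = γ·h_c·A = 10.05525 × 7.74 × 1.45267 = 113.058 kN.
I_c = πr⁴/4 = π × 0.68⁴/4 = 0.167929 m⁴.
Centre of pressure: y_p = y_c + I_c/(y_c·A) = 7.74 + 0.167929/(7.74 × 1.45267) = 7.74 + 0.0149354 = 7.75494 m along the plane.
The resultant acts 0.68 + 0.0149354 = 0.694935 m (along the plate) below the hinge at the top edge, so the moment about the hinge is M = F × 0.694935 = 113.058 × 0.694935 = 78.568 kN·m.

M ≈ 78.57 kN·m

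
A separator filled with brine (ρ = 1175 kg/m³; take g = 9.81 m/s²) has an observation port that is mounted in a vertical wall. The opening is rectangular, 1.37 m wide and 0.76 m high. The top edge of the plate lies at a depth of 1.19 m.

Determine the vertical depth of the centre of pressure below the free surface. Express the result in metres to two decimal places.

γ = ρg = 1175 × 9.81 / 1000 = 11.52675 kN/m³.
The centroid lies 0.76/2 = 0.38 m below the top edge, so the centroid depth is h_c = 1.19 + 0.38 = 1.57 m.
A = 1.37 × 0.76 = 1.0412 m².
Resultant F = γ·h_c·A = 11.52675 × 1.57 × 1.0412 = 18.8426 kN.
I_c = b·h³/12 = 1.37 × 0.76³/12 = 0.0501164 m⁴.
Centre of pressure: y_p = y_c + I_c/(y_c·A) = 1.57 + 0.0501164/(1.57 × 1.0412) = 1.57 + 0.0306582 = 1.60066 m along the plane.

h_p = 1.60 m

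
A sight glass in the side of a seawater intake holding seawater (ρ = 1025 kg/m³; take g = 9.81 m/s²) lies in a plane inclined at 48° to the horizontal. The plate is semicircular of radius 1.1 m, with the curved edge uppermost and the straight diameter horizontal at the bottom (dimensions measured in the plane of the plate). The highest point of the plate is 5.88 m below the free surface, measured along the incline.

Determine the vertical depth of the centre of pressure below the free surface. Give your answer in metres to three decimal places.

h_p = 4.850 m

γ = ρg = 1025 × 9.81 / 1000 = 10.05525 kN/m³.
Let θ = 48° be the plate's angle to the horizontal; measure y along the incline from where the plane meets the free surface. Vertical depth h = y·sinθ with sinθ = 0.743145.
The centroid lies 4r/(3π) = 0.466854 m above the diameter, so r − 4r/(3π) = 1.1 − 0.466854 = 0.633146 m below the topmost point, so y_c = 5.88 + 0.633146 = 6.51315 m and h_c = 6.51315 × 0.743145 = 4.84021 m.
A = πr²/2 = π × 1.1²/2 = 1.90066 m².
Resultant F = γ·h_c·A = 10.05525 × 4.84021 × 1.90066 = 92.5042 kN.
I_c = (π/8 − 8/(9π))·r⁴ = 0.109757 × 1.1⁴ = 0.160695 m⁴.
Centre of pressure: y_p = y_c + I_c/(y_c·A) = 6.51315 + 0.160695/(6.51315 × 1.90066) = 6.51315 + 0.012981 = 6.52613 m along the plane.
Vertically, h_p = y_p·sinθ = 6.52613 × 0.743145 = 4.84986 m.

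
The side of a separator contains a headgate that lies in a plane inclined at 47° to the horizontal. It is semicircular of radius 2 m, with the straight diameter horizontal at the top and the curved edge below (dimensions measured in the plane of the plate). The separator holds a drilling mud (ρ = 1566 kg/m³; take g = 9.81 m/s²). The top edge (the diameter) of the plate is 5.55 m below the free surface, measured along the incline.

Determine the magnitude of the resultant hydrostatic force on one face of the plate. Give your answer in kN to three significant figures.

F ≈ 452 kN

γ = ρg = 1566 × 9.81 / 1000 = 15.36246 kN/m³.
Let θ = 47° be the plate's angle to the horizontal; measure y along the incline from where the plane meets the free surface. Vertical depth h = y·sinθ with sinθ = 0.731354.
The centroid of a semicircle lies 4r/(3π) = 0.848826 m from the diameter, here below the top edge, so y_c = 5.55 + 0.848826 = 6.39883 m and h_c = 6.39883 × 0.731354 = 4.67981 m.
A = πr²/2 = π × 2²/2 = 6.28319 m².
Resultant F = γ·h_c·A = 15.36246 × 4.67981 × 6.28319 = 451.72 kN.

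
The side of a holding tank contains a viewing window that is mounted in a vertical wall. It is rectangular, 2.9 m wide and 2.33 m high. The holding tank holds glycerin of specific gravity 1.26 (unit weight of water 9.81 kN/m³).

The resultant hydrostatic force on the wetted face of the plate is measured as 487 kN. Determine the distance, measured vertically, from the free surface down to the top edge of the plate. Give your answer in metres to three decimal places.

d_top ≈ 4.666 m

γ = 1.26 × 9.81 = 12.3606 kN/m³.
A = 2.9 × 2.33 = 6.757 m².
From F = γ·h_c·A, the centroid depth is h_c = 487/(12.3606 × 6.757) = 5.8309 m.
The centroid lies 2.33/2 = 1.165 m below the top edge, so the top edge sits at h_top = 5.8309 − 1.165 = 4.6659 m below the surface.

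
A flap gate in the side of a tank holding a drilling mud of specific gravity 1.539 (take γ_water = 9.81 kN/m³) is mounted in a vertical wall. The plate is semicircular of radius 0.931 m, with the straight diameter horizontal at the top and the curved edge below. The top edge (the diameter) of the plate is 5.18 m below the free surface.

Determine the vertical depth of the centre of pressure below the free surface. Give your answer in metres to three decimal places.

γ = 1.539 × 9.81 = 15.09759 kN/m³.
The centroid of a semicircle lies 4r/(3π) = 0.395129 m from the diameter, here below the top edge, so the centroid depth is h_c = 5.18 + 0.395129 = 5.57513 m.
A = πr²/2 = π × 0.931²/2 = 1.3615 m².
Resultant F = γ·h_c·A = 15.09759 × 5.57513 × 1.3615 = 114.599 kN.
I_c = (π/8 − 8/(9π))·r⁴ = 0.109757 × 0.931⁴ = 0.0824576 m⁴.
Centre of pressure: y_p = y_c + I_c/(y_c·A) = 5.57513 + 0.0824576/(5.57513 × 1.3615) = 5.57513 + 0.0108632 = 5.58599 m along the plane.

h_p = 5.586 m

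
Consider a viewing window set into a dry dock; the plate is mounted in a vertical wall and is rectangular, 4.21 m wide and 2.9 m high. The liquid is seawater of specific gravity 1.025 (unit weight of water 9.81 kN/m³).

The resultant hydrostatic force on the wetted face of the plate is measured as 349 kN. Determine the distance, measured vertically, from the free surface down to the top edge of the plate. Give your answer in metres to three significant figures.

d_top ≈ 1.39 m

γ = 1.025 × 9.81 = 10.05525 kN/m³.
A = 4.21 × 2.9 = 12.209 m².
From F = γ·h_c·A, the centroid depth is h_c = 349/(10.05525 × 12.209) = 2.84284 m.
The centroid lies 2.9/2 = 1.45 m below the top edge, so the top edge sits at h_top = 2.84284 − 1.45 = 1.39284 m below the surface.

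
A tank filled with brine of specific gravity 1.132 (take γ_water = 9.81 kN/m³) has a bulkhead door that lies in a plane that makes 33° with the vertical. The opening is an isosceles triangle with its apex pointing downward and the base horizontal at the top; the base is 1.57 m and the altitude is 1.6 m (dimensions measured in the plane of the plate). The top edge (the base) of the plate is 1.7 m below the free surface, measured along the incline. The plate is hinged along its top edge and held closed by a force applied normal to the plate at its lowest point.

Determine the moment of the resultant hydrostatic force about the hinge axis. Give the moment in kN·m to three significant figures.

M ≈ 15.6 kN·m

γ = 1.132 × 9.81 = 11.10492 kN/m³.
The plate makes 33° with the vertical, i.e. θ = 90° − 33° = 57° to the horizontal. Measuring y along the incline from the free-surface line, vertical depth h = y·sinθ with sinθ = 0.838671.
With the apex down, the centroid sits h/3 = 1.6/3 = 0.533333 m below the base (the top edge), so y_c = 1.7 + 0.533333 = 2.23333 m and h_c = 2.23333 × 0.838671 = 1.87303 m.
A = ½ × 1.57 × 1.6 = 1.256 m².
Resultant F = γ·h_c·A = 11.10492 × 1.87303 × 1.256 = 26.1246 kN.
I_c = b·h³/36 = 1.57 × 1.6³/36 = 0.178631 m⁴.
Centre of pressure: y_p = y_c + I_c/(y_c·A) = 2.23333 + 0.178631/(2.23333 × 1.256) = 2.23333 + 0.0636816 = 2.29701 m along the plane.
The resultant acts 0.533333 + 0.0636816 = 0.597015 m (along the plate) below the hinge at the top edge, so the moment about the hinge is M = F × 0.597015 = 26.1246 × 0.597015 = 15.5968 kN·m.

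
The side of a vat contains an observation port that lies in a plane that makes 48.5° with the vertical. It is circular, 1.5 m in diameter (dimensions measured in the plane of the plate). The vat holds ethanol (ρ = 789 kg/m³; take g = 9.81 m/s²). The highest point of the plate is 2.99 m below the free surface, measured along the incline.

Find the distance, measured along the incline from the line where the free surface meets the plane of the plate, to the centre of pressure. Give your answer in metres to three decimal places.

y_p = 3.778 m

γ = ρg = 789 × 9.81 / 1000 = 7.74009 kN/m³.
The plate makes 48.5° with the vertical, i.e. θ = 90° − 48.5° = 41.5° to the horizontal. Measuring y along the incline from the free-surface line, vertical depth h = y·sinθ with sinθ = 0.662620.
The centroid is at the centre, 0.75 m below the top of the plate, so y_c = 2.99 + 0.75 = 3.74 m and h_c = 3.74 × 0.662620 = 2.4782 m.
A = π(0.75)² = 1.76715 m².
Resultant F = γ·h_c·A = 7.74009 × 2.4782 × 1.76715 = 33.8966 kN.
I_c = πr⁴/4 = π × 0.75⁴/4 = 0.248505 m⁴.
Centre of pressure: y_p = y_c + I_c/(y_c·A) = 3.74 + 0.248505/(3.74 × 1.76715) = 3.74 + 0.0376002 = 3.7776 m along the plane.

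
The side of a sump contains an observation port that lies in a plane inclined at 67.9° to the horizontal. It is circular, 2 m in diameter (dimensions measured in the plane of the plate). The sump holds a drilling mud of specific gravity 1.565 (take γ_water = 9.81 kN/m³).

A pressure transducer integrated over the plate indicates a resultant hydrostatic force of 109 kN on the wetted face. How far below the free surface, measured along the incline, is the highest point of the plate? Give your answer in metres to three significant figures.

γ = 1.565 × 9.81 = 15.35265 kN/m³.
A = π(1)² = 3.14159 m².
From F = γ·h_c·A, the centroid depth is h_c = 109/(15.35265 × 3.14159) = 2.25992 m.
Let θ = 67.9° be the plate's angle to the horizontal; measure y along the incline from where the plane meets the free surface. Vertical depth h = y·sinθ with sinθ = 0.926529.
Along the incline, y_c = h_c/sinθ = 2.25992/0.926529 = 2.43912 m.
The centroid is at the centre, 1 m below the top of the plate, so the highest point sits at y_top = 2.43912 − 1 = 1.43912 m along the incline.

y_top ≈ 1.44 m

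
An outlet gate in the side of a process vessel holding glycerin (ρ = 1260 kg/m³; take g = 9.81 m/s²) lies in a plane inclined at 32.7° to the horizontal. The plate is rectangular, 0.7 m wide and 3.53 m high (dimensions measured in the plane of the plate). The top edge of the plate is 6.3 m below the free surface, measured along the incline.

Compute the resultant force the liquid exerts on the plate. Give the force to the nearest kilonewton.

F ≈ 133 kN

γ = ρg = 1260 × 9.81 / 1000 = 12.3606 kN/m³.
Let θ = 32.7° be the plate's angle to the horizontal; measure y along the incline from where the plane meets the free surface. Vertical depth h = y·sinθ with sinθ = 0.540240.
The centroid lies 3.53/2 = 1.765 m below the top edge, so y_c = 6.3 + 1.765 = 8.065 m and h_c = 8.065 × 0.540240 = 4.35704 m.
A = 0.7 × 3.53 = 2.471 m².
Resultant F = γ·h_c·A = 12.3606 × 4.35704 × 2.471 = 133.077 kN.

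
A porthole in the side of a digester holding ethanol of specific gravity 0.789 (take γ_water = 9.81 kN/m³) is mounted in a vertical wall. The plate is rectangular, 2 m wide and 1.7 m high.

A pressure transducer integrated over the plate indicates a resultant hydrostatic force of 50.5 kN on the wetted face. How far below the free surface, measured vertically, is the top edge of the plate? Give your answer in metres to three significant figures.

γ = 0.789 × 9.81 = 7.74009 kN/m³.
A = 2 × 1.7 = 3.4 m².
From F = γ·h_c·A, the centroid depth is h_c = 50.5/(7.74009 × 3.4) = 1.91896 m.
The centroid lies 1.7/2 = 0.85 m below the top edge, so the top edge sits at h_top = 1.91896 − 0.85 = 1.06896 m below the surface.

d_top ≈ 1.07 m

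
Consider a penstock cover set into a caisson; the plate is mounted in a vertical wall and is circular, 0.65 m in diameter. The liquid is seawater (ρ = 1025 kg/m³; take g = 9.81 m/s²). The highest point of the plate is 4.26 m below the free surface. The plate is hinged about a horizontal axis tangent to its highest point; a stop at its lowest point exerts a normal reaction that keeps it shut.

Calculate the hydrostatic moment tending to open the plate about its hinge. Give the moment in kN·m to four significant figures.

γ = ρg = 1025 × 9.81 / 1000 = 10.05525 kN/m³.
The centroid is at the centre, 0.325 m below the top of the plate, so the centroid depth is h_c = 4.26 + 0.325 = 4.585 m.
A = π(0.325)² = 0.331831 m².
Resultant F = γ·h_c·A = 10.05525 × 4.585 × 0.331831 = 15.2985 kN.
I_c = πr⁴/4 = π × 0.325⁴/4 = 0.00876241 m⁴.
Centre of pressure: y_p = y_c + I_c/(y_c·A) = 4.585 + 0.00876241/(4.585 × 0.331831) = 4.585 + 0.00575927 = 4.59076 m along the plane.
The resultant acts 0.325 + 0.00575927 = 0.330759 m (along the plate) below the hinge at the top edge, so the moment about the hinge is M = F × 0.330759 = 15.2985 × 0.330759 = 5.06012 kN·m.

M ≈ 5.060 kN·m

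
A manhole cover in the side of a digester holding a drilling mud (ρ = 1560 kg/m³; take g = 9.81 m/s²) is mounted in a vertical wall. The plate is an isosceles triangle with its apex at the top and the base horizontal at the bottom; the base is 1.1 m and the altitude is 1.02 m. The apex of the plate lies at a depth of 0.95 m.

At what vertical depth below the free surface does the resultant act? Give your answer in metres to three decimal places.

h_p = 1.665 m

γ = ρg = 1560 × 9.81 / 1000 = 15.3036 kN/m³.
With the apex up, the centroid sits 2h/3 = 2 × 1.02/3 = 0.68 m below the apex, so the centroid depth is h_c = 0.95 + 0.68 = 1.63 m.
A = ½ × 1.1 × 1.02 = 0.561 m².
Resultant F = γ·h_c·A = 15.3036 × 1.63 × 0.561 = 13.9941 kN.
I_c = b·h³/36 = 1.1 × 1.02³/36 = 0.0324258 m⁴.
Centre of pressure: y_p = y_c + I_c/(y_c·A) = 1.63 + 0.0324258/(1.63 × 0.561) = 1.63 + 0.0354601 = 1.66546 m along the plane.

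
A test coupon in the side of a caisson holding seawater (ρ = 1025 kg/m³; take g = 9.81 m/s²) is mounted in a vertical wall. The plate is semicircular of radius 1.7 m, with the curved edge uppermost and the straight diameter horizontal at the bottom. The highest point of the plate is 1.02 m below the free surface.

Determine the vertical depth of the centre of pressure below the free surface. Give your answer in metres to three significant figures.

h_p = 2.10 m

γ = ρg = 1025 × 9.81 / 1000 = 10.05525 kN/m³.
The centroid lies 4r/(3π) = 0.721502 m above the diameter, so r − 4r/(3π) = 1.7 − 0.721502 = 0.978498 m below the topmost point, so the centroid depth is h_c = 1.02 + 0.978498 = 1.9985 m.
A = πr²/2 = π × 1.7²/2 = 4.5396 m².
Resultant F = γ·h_c·A = 10.05525 × 1.9985 × 4.5396 = 91.2252 kN.
I_c = (π/8 − 8/(9π))·r⁴ = 0.109757 × 1.7⁴ = 0.916701 m⁴.
Centre of pressure: y_p = y_c + I_c/(y_c·A) = 1.9985 + 0.916701/(1.9985 × 4.5396) = 1.9985 + 0.101043 = 2.09954 m along the plane.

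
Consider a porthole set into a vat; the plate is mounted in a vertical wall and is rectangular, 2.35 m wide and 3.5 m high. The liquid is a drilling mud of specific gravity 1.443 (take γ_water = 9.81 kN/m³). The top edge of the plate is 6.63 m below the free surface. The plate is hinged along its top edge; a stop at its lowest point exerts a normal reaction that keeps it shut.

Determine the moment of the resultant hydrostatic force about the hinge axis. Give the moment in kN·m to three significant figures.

γ = 1.443 × 9.81 = 14.15583 kN/m³.
The centroid lies 3.5/2 = 1.75 m below the top edge, so the centroid depth is h_c = 6.63 + 1.75 = 8.38 m.
A = 2.35 × 3.5 = 8.225 m².
Resultant F = γ·h_c·A = 14.15583 × 8.38 × 8.225 = 975.698 kN.
I_c = b·h³/12 = 2.35 × 3.5³/12 = 8.39635 m⁴.
Centre of pressure: y_p = y_c + I_c/(y_c·A) = 8.38 + 8.39635/(8.38 × 8.225) = 8.38 + 0.121818 = 8.50182 m along the plane.
The resultant acts 1.75 + 0.121818 = 1.87182 m (along the plate) below the hinge at the top edge, so the moment about the hinge is M = F × 1.87182 = 975.698 × 1.87182 = 1826.33 kN·m.

M ≈ 1830 kN·m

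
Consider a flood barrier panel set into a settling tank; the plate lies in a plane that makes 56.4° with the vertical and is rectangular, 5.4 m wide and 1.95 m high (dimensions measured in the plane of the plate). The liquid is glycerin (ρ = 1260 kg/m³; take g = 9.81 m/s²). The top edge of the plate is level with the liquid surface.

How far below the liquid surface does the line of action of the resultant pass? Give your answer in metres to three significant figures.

γ = ρg = 1260 × 9.81 / 1000 = 12.3606 kN/m³.
The plate makes 56.4° with the vertical, i.e. θ = 90° − 56.4° = 33.6° to the horizontal. Measuring y along the incline from the free-surface line, vertical depth h = y·sinθ with sinθ = 0.553392.
The centroid lies 1.95/2 = 0.975 m below the top edge, so y_c = 0.975 m and h_c = 0.975 × 0.553392 = 0.539557 m.
A = 5.4 × 1.95 = 10.53 m².
Resultant F = γ·h_c·A = 12.3606 × 0.539557 × 10.53 = 70.2272 kN.
I_c = b·h³/12 = 5.4 × 1.95³/12 = 3.33669 m⁴.
Centre of pressure: y_p = y_c + I_c/(y_c·A) = 0.975 + 3.33669/(0.975 × 10.53) = 0.975 + 0.325 = 1.3 m along the plane.
Vertically, h_p = y_p·sinθ = 1.3 × 0.553392 = 0.71941 m.

h_p = 0.719 m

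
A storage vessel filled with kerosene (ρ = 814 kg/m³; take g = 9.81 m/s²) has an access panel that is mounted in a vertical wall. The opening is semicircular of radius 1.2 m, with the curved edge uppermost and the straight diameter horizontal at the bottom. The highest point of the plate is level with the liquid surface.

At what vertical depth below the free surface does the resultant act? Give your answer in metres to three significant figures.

γ = ρg = 814 × 9.81 / 1000 = 7.98534 kN/m³.
The centroid lies 4r/(3π) = 0.509296 m above the diameter, so r − 4r/(3π) = 1.2 − 0.509296 = 0.690704 m below the topmost point, so the centroid depth is h_c = 0.690704 m.
A = πr²/2 = π × 1.2²/2 = 2.26195 m².
Resultant F = γ·h_c·A = 7.98534 × 0.690704 × 2.26195 = 12.4758 kN.
I_c = (π/8 − 8/(9π))·r⁴ = 0.109757 × 1.2⁴ = 0.227592 m⁴.
Centre of pressure: y_p = y_c + I_c/(y_c·A) = 0.690704 + 0.227592/(0.690704 × 2.26195) = 0.690704 + 0.145674 = 0.836378 m along the plane.

h_p = 0.836 m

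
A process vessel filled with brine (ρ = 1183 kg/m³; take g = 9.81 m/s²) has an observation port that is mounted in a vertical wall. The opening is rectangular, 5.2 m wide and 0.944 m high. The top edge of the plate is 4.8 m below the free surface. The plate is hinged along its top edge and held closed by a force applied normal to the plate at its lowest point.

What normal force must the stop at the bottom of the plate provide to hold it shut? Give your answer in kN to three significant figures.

P ≈ 155 kN

γ = ρg = 1183 × 9.81 / 1000 = 11.60523 kN/m³.
The centroid lies 0.944/2 = 0.472 m below the top edge, so the centroid depth is h_c = 4.8 + 0.472 = 5.272 m.
A = 5.2 × 0.944 = 4.9088 m².
Resultant F = γ·h_c·A = 11.60523 × 5.272 × 4.9088 = 300.334 kN.
I_c = b·h³/12 = 5.2 × 0.944³/12 = 0.364534 m⁴.
Centre of pressure: y_p = y_c + I_c/(y_c·A) = 5.272 + 0.364534/(5.272 × 4.9088) = 5.272 + 0.014086 = 5.28609 m along the plane.
The resultant acts 0.472 + 0.014086 = 0.486086 m (along the plate) below the hinge at the top edge, so the moment about the hinge is M = F × 0.486086 = 300.334 × 0.486086 = 145.988 kN·m.
A normal force at the bottom, 0.944 m from the hinge, must supply this moment: P = 145.988/0.944 = 154.648 kN.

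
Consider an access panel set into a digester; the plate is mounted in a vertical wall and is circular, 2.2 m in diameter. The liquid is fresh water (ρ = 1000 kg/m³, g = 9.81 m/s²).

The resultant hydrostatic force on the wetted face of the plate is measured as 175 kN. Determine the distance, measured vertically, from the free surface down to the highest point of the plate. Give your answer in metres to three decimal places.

d_top ≈ 3.593 m

γ = ρg = 1000 × 9.81 = 9810 N/m³ = 9.81 kN/m³.
A = π(1.1)² = 3.80133 m².
From F = γ·h_c·A, the centroid depth is h_c = 175/(9.81 × 3.80133) = 4.69282 m.
The centroid is at the centre, 1.1 m below the top of the plate, so the highest point sits at h_top = 4.69282 − 1.1 = 3.59282 m below the surface.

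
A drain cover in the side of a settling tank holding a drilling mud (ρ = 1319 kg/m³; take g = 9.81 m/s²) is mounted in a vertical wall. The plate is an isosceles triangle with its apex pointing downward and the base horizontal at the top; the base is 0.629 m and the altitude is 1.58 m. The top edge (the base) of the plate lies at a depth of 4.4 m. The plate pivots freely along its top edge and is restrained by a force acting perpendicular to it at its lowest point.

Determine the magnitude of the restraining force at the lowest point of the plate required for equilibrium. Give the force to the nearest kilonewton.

γ = ρg = 1319 × 9.81 / 1000 = 12.93939 kN/m³.
With the apex down, the centroid sits h/3 = 1.58/3 = 0.526667 m below the base (the top edge), so the centroid depth is h_c = 4.4 + 0.526667 = 4.92667 m.
A = ½ × 0.629 × 1.58 = 0.49691 m².
Resultant F = γ·h_c·A = 12.93939 × 4.92667 × 0.49691 = 31.6771 kN.
I_c = b·h³/36 = 0.629 × 1.58³/36 = 0.0689159 m⁴.
Centre of pressure: y_p = y_c + I_c/(y_c·A) = 4.92667 + 0.0689159/(4.92667 × 0.49691) = 4.92667 + 0.0281506 = 4.95482 m along the plane.
The resultant acts 0.526667 + 0.0281506 = 0.554818 m (along the plate) below the hinge at the top edge, so the moment about the hinge is M = F × 0.554818 = 31.6771 × 0.554818 = 17.575 kN·m.
A normal force at the bottom, 1.58 m from the hinge, must supply this moment: P = 17.575/1.58 = 11.1234 kN.

P ≈ 11 kN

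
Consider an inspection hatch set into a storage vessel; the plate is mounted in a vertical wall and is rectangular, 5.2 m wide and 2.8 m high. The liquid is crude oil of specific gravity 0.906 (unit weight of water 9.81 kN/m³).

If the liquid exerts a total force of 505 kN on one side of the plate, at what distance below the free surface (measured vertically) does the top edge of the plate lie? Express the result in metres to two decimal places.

γ = 0.906 × 9.81 = 8.88786 kN/m³.
A = 5.2 × 2.8 = 14.56 m².
From F = γ·h_c·A, the centroid depth is h_c = 505/(8.88786 × 14.56) = 3.90241 m.
The centroid lies 2.8/2 = 1.4 m below the top edge, so the top edge sits at h_top = 3.90241 − 1.4 = 2.50241 m below the surface.

d_top ≈ 2.50 m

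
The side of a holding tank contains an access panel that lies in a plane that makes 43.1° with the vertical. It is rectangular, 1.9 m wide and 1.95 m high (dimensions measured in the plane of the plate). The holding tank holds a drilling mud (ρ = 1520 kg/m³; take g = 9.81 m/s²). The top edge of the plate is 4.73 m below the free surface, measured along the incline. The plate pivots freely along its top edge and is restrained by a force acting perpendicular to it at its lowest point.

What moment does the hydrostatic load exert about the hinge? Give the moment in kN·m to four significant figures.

M ≈ 237.2 kN·m

γ = ρg = 1520 × 9.81 / 1000 = 14.9112 kN/m³.
The plate makes 43.1° with the vertical, i.e. θ = 90° − 43.1° = 46.9° to the horizontal. Measuring y along the incline from the free-surface line, vertical depth h = y·sinθ with sinθ = 0.730162.
The centroid lies 1.95/2 = 0.975 m below the top edge, so y_c = 4.73 + 0.975 = 5.705 m and h_c = 5.705 × 0.730162 = 4.16557 m.
A = 1.9 × 1.95 = 3.705 m².
Resultant F = γ·h_c·A = 14.9112 × 4.16557 × 3.705 = 230.131 kN.
I_c = b·h³/12 = 1.9 × 1.95³/12 = 1.17402 m⁴.
Centre of pressure: y_p = y_c + I_c/(y_c·A) = 5.705 + 1.17402/(5.705 × 3.705) = 5.705 + 0.0555433 = 5.76054 m along the plane.
The resultant acts 0.975 + 0.0555433 = 1.03054 m (along the plate) below the hinge at the top edge, so the moment about the hinge is M = F × 1.03054 = 230.131 × 1.03054 = 237.159 kN·m.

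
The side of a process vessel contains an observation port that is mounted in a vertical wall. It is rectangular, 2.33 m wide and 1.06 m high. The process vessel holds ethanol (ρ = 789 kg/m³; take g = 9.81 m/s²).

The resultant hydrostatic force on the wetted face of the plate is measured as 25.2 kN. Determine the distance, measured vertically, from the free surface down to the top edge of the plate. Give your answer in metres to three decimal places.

d_top ≈ 0.788 m

γ = ρg = 789 × 9.81 / 1000 = 7.74009 kN/m³.
A = 2.33 × 1.06 = 2.4698 m².
From F = γ·h_c·A, the centroid depth is h_c = 25.2/(7.74009 × 2.4698) = 1.31823 m.
The centroid lies 1.06/2 = 0.53 m below the top edge, so the top edge sits at h_top = 1.31823 − 0.53 = 0.78823 m below the surface.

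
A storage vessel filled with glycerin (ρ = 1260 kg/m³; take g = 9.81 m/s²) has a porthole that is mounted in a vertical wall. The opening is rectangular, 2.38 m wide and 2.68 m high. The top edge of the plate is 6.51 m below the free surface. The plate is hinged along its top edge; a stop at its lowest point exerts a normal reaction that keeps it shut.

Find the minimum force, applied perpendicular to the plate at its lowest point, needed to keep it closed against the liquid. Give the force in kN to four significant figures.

γ = ρg = 1260 × 9.81 / 1000 = 12.3606 kN/m³.
The centroid lies 2.68/2 = 1.34 m below the top edge, so the centroid depth is h_c = 6.51 + 1.34 = 7.85 m.
A = 2.38 × 2.68 = 6.3784 m².
Resultant F = γ·h_c·A = 12.3606 × 7.85 × 6.3784 = 618.901 kN.
I_c = b·h³/12 = 2.38 × 2.68³/12 = 3.81769 m⁴.
Centre of pressure: y_p = y_c + I_c/(y_c·A) = 7.85 + 3.81769/(7.85 × 6.3784) = 7.85 + 0.0762464 = 7.92625 m along the plane.
The resultant acts 1.34 + 0.0762464 = 1.41625 m (along the plate) below the hinge at the top edge, so the moment about the hinge is M = F × 1.41625 = 618.901 × 1.41625 = 876.519 kN·m.
A normal force at the bottom, 2.68 m from the hinge, must supply this moment: P = 876.519/2.68 = 327.059 kN.

P ≈ 327.1 kN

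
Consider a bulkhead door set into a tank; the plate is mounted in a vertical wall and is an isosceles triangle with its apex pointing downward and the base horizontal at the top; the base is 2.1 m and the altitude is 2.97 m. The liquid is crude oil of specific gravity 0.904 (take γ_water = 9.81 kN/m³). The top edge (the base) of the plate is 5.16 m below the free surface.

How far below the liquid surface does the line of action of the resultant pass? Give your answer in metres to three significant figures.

γ = 0.904 × 9.81 = 8.86824 kN/m³.
With the apex down, the centroid sits h/3 = 2.97/3 = 0.99 m below the base (the top edge), so the centroid depth is h_c = 5.16 + 0.99 = 6.15 m.
A = ½ × 2.1 × 2.97 = 3.1185 m².
Resultant F = γ·h_c·A = 8.86824 × 6.15 × 3.1185 = 170.082 kN.
I_c = b·h³/36 = 2.1 × 2.97³/36 = 1.52822 m⁴.
Centre of pressure: y_p = y_c + I_c/(y_c·A) = 6.15 + 1.52822/(6.15 × 3.1185) = 6.15 + 0.0796829 = 6.22968 m along the plane.

h_p = 6.23 m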